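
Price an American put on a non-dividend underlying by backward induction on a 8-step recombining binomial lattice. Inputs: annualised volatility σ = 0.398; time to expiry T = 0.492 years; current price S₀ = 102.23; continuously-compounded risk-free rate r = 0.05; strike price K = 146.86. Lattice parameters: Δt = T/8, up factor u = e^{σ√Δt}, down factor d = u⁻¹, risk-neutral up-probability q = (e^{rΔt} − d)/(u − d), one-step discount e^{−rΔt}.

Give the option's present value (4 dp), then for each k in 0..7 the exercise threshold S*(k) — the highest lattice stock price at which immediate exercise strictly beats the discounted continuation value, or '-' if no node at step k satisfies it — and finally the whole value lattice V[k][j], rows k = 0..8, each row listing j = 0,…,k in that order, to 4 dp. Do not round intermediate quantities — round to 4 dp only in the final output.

params: Δt=0.06150 u=1.10374 d=0.90601 q=0.49092 e^(-rΔt)=0.99693
t_8 payoffs: 100.4452 90.3159 77.9761 62.9434 44.6300 22.3200 0.0000 0.0000 0.0000
t_7: node(7,0) S=51.2297 payoff=95.6303 vs cont=95.1794 → 95.6303 [stop]  node(7,1) S=62.4097 payoff=84.4503 vs cont=83.9994 → 84.4503 [stop]  node(7,2) S=76.0296 payoff=70.8304 vs cont=70.3795 → 70.8304 [stop]  node(7,3) S=92.6218 payoff=54.2382 vs cont=53.7873 → 54.2382 [stop]  node(7,4) S=112.8349 payoff=34.0251 vs cont=33.5742 → 34.0251 [stop]  node(7,5) S=137.4593 payoff=9.4007 vs cont=11.3278 → 11.3278 [wait]  node(7,6) S=167.4574 payoff=0.0000 vs cont=0.0000 → 0.0000 [wait]  node(7,7) S=204.0022 payoff=0.0000 vs cont=0.0000 → 0.0000 [wait]  ⇒ S*(7)=112.8349
t_6: node(6,0) S=56.5441 payoff=90.3159 vs cont=89.8650 → 90.3159 [stop]  node(6,1) S=68.8839 payoff=77.9761 vs cont=77.5252 → 77.9761 [stop]  node(6,2) S=83.9166 payoff=62.9434 vs cont=62.4925 → 62.9434 [stop]  node(6,3) S=102.2300 payoff=44.6300 vs cont=44.1791 → 44.6300 [stop]  node(6,4) S=124.5400 payoff=22.3200 vs cont=22.8122 → 22.8122 [wait]  node(6,5) S=151.7187 payoff=0.0000 vs cont=5.7490 → 5.7490 [wait]  node(6,6) S=184.8288 payoff=0.0000 vs cont=0.0000 → 0.0000 [wait]  ⇒ S*(6)=102.2300
t_5: node(5,0) S=62.4097 payoff=84.4503 vs cont=83.9994 → 84.4503 [stop]  node(5,1) S=76.0296 payoff=70.8304 vs cont=70.3795 → 70.8304 [stop]  node(5,2) S=92.6218 payoff=54.2382 vs cont=53.7873 → 54.2382 [stop]  node(5,3) S=112.8349 payoff=34.0251 vs cont=33.8151 → 34.0251 [stop]  node(5,4) S=137.4593 payoff=9.4007 vs cont=14.3912 → 14.3912 [wait]  node(5,5) S=167.4574 payoff=0.0000 vs cont=2.9177 → 2.9177 [wait]  ⇒ S*(5)=112.8349
t_4: node(4,0) S=68.8839 payoff=77.9761 vs cont=77.5252 → 77.9761 [stop]  node(4,1) S=83.9166 payoff=62.9434 vs cont=62.4925 → 62.9434 [stop]  node(4,2) S=102.2300 payoff=44.6300 vs cont=44.1791 → 44.6300 [stop]  node(4,3) S=124.5400 payoff=22.3200 vs cont=24.3115 → 24.3115 [wait]  node(4,4) S=151.7187 payoff=0.0000 vs cont=8.7318 → 8.7318 [wait]  ⇒ S*(4)=102.2300
t_3: node(3,0) S=76.0296 payoff=70.8304 vs cont=70.3795 → 70.8304 [stop]  node(3,1) S=92.6218 payoff=54.2382 vs cont=53.7873 → 54.2382 [stop]  node(3,2) S=112.8349 payoff=34.0251 vs cont=34.5488 → 34.5488 [wait]  node(3,3) S=137.4593 payoff=9.4007 vs cont=16.6119 → 16.6119 [wait]  ⇒ S*(3)=92.6218
t_2: node(2,0) S=83.9166 payoff=62.9434 vs cont=62.4925 → 62.9434 [stop]  node(2,1) S=102.2300 payoff=44.6300 vs cont=44.4354 → 44.6300 [stop]  node(2,2) S=124.5400 payoff=22.3200 vs cont=25.6642 → 25.6642 [wait]  ⇒ S*(2)=102.2300
t_1: node(1,0) S=92.6218 payoff=54.2382 vs cont=53.7873 → 54.2382 [stop]  node(1,1) S=112.8349 payoff=34.0251 vs cont=35.2109 → 35.2109 [wait]  ⇒ S*(1)=92.6218
t_0: node(0,0) S=102.2300 payoff=44.6300 vs cont=44.7594 → 44.7594 [wait]  ⇒ S*(0)=-

price = 44.7594
boundary = - 92.6218 102.2300 92.6218 102.2300 112.8349 102.2300 112.8349
tree:
44.7594
54.2382 35.2109
62.9434 44.6300 25.6642
70.8304 54.2382 34.5488 16.6119
77.9761 62.9434 44.6300 24.3115 8.7318
84.4503 70.8304 54.2382 34.0251 14.3912 2.9177
90.3159 77.9761 62.9434 44.6300 22.8122 5.7490 0.0000
95.6303 84.4503 70.8304 54.2382 34.0251 11.3278 0.0000 0.0000
100.4452 90.3159 77.9761 62.9434 44.6300 22.3200 0.0000 0.0000 0.0000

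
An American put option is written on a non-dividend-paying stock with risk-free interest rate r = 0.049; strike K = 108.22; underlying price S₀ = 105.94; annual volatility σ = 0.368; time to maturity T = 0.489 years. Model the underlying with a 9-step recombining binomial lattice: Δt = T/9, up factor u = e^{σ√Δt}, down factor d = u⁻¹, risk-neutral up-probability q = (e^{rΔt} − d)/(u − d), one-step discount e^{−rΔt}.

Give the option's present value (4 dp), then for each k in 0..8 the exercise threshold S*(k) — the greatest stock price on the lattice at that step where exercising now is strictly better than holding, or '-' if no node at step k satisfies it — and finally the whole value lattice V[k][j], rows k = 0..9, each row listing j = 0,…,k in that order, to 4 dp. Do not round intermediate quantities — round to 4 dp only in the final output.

Δt=0.05433, u=1.08957, d=0.91780, q=0.49409, disc=e^(-rΔt)=0.99734
k=9 terminal: V=max(K-S,0) → 59.2669 50.1052 39.2289 26.3170 10.9886 0.0000 0.0000 0.0000 0.0000 0.0000
k=8: j=0 S=53.3376 intr=54.8824 cont=54.5947 V=54.8824[EX]; j=1 S=63.3199 intr=44.9001 cont=44.6124 V=44.9001[EX]; j=2 S=75.1704 intr=33.0496 cont=32.7619 V=33.0496[EX]; j=3 S=89.2387 intr=18.9813 cont=18.6936 V=18.9813[EX]; j=4 S=105.9400 intr=2.2800 cont=5.5445 V=5.5445[hold]; j=5 S=125.7670 intr=0.0000 cont=0.0000 V=0.0000[hold]; j=6 S=149.3047 intr=0.0000 cont=0.0000 V=0.0000[hold]; j=7 S=177.2475 intr=0.0000 cont=0.0000 V=0.0000[hold]; j=8 S=210.4199 intr=0.0000 cont=0.0000 V=0.0000[hold]  S*(8)=89.2387
k=7: j=0 S=58.1148 intr=50.1052 cont=49.8175 V=50.1052[EX]; j=1 S=68.9911 intr=39.2289 cont=38.9411 V=39.2289[EX]; j=2 S=81.9030 intr=26.3170 cont=26.0292 V=26.3170[EX]; j=3 S=97.2314 intr=10.9886 cont=12.3095 V=12.3095[hold]; j=4 S=115.4286 intr=0.0000 cont=2.7976 V=2.7976[hold]; j=5 S=137.0314 intr=0.0000 cont=0.0000 V=0.0000[hold]; j=6 S=162.6772 intr=0.0000 cont=0.0000 V=0.0000[hold]; j=7 S=193.1227 intr=0.0000 cont=0.0000 V=0.0000[hold]  S*(7)=81.9030
k=6: j=0 S=63.3199 intr=44.9001 cont=44.6124 V=44.9001[EX]; j=1 S=75.1704 intr=33.0496 cont=32.7619 V=33.0496[EX]; j=2 S=89.2387 intr=18.9813 cont=19.3445 V=19.3445[hold]; j=3 S=105.9400 intr=2.2800 cont=7.5895 V=7.5895[hold]; j=4 S=125.7670 intr=0.0000 cont=1.4116 V=1.4116[hold]; j=5 S=149.3047 intr=0.0000 cont=0.0000 V=0.0000[hold]; j=6 S=177.2475 intr=0.0000 cont=0.0000 V=0.0000[hold]  S*(6)=75.1704
k=5: j=0 S=68.9911 intr=39.2289 cont=38.9411 V=39.2289[EX]; j=1 S=81.9030 intr=26.3170 cont=26.2082 V=26.3170[EX]; j=2 S=97.2314 intr=10.9886 cont=13.5005 V=13.5005[hold]; j=3 S=115.4286 intr=0.0000 cont=4.5250 V=4.5250[hold]; j=4 S=137.0314 intr=0.0000 cont=0.7122 V=0.7122[hold]; j=5 S=162.6772 intr=0.0000 cont=0.0000 V=0.0000[hold]  S*(5)=81.9030
k=4: j=0 S=75.1704 intr=33.0496 cont=32.7619 V=33.0496[EX]; j=1 S=89.2387 intr=18.9813 cont=19.9314 V=19.9314[hold]; j=2 S=105.9400 intr=2.2800 cont=9.0417 V=9.0417[hold]; j=3 S=125.7670 intr=0.0000 cont=2.6341 V=2.6341[hold]; j=4 S=149.3047 intr=0.0000 cont=0.3594 V=0.3594[hold]  S*(4)=75.1704
k=3: j=0 S=81.9030 intr=26.3170 cont=26.4974 V=26.4974[hold]; j=1 S=97.2314 intr=10.9886 cont=14.5122 V=14.5122[hold]; j=2 S=115.4286 intr=0.0000 cont=5.8602 V=5.8602[hold]; j=3 S=137.0314 intr=0.0000 cont=1.5062 V=1.5062[hold]  S*(3)=-
k=2: j=0 S=89.2387 intr=18.9813 cont=20.5210 V=20.5210[hold]; j=1 S=105.9400 intr=2.2800 cont=10.2101 V=10.2101[hold]; j=2 S=125.7670 intr=0.0000 cont=3.6990 V=3.6990[hold]  S*(2)=-
k=1: j=0 S=97.2314 intr=10.9886 cont=15.3855 V=15.3855[hold]; j=1 S=115.4286 intr=0.0000 cont=6.9745 V=6.9745[hold]  S*(1)=-
k=0: j=0 S=105.9400 intr=2.2800 cont=11.1998 V=11.1998[hold]  S*(0)=-

price = 11.1998
boundary = - - - - 75.1704 81.9030 75.1704 81.9030 89.2387
tree:
11.1998
15.3855 6.9745
20.5210 10.2101 3.6990
26.4974 14.5122 5.8602 1.5062
33.0496 19.9314 9.0417 2.6341 0.3594
39.2289 26.3170 13.5005 4.5250 0.7122 0.0000
44.9001 33.0496 19.3445 7.5895 1.4116 0.0000 0.0000
50.1052 39.2289 26.3170 12.3095 2.7976 0.0000 0.0000 0.0000
54.8824 44.9001 33.0496 18.9813 5.5445 0.0000 0.0000 0.0000 0.0000
59.2669 50.1052 39.2289 26.3170 10.9886 0.0000 0.0000 0.0000 0.0000 0.0000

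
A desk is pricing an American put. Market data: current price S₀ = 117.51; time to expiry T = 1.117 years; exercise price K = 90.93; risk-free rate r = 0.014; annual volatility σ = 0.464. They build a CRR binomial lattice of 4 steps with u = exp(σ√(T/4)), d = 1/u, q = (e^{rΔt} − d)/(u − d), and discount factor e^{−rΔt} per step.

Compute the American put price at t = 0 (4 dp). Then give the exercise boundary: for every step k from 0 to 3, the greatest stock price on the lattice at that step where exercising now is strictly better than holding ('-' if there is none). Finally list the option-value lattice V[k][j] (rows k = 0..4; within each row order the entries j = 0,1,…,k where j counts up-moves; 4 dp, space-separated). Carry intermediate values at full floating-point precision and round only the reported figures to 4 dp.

params: Δt=0.27925 u=1.27787 d=0.78255 q=0.44691 e^(-rΔt)=0.99610
t_4 payoffs: 46.8619 18.9686 0.0000 0.0000 0.0000
t_3: node(3,0) S=56.3135 payoff=34.6165 vs cont=34.2618 → 34.6165 [stop]  node(3,1) S=91.9575 payoff=0.0000 vs cont=10.4503 → 10.4503 [wait]  node(3,2) S=150.1628 payoff=0.0000 vs cont=0.0000 → 0.0000 [wait]  node(3,3) S=245.2096 payoff=0.0000 vs cont=0.0000 → 0.0000 [wait]  ⇒ S*(3)=56.3135
t_2: node(2,0) S=71.9614 payoff=18.9686 vs cont=23.7234 → 23.7234 [wait]  node(2,1) S=117.5100 payoff=0.0000 vs cont=5.7574 → 5.7574 [wait]  node(2,2) S=191.8889 payoff=0.0000 vs cont=0.0000 → 0.0000 [wait]  ⇒ S*(2)=-
t_1: node(1,0) S=91.9575 payoff=0.0000 vs cont=15.6329 → 15.6329 [wait]  node(1,1) S=150.1628 payoff=0.0000 vs cont=3.1719 → 3.1719 [wait]  ⇒ S*(1)=-
t_0: node(0,0) S=117.5100 payoff=0.0000 vs cont=10.0246 → 10.0246 [wait]  ⇒ S*(0)=-

price = 10.0246
boundary = - - - 56.3135
tree:
10.0246
15.6329 3.1719
23.7234 5.7574 0.0000
34.6165 10.4503 0.0000 0.0000
46.8619 18.9686 0.0000 0.0000 0.0000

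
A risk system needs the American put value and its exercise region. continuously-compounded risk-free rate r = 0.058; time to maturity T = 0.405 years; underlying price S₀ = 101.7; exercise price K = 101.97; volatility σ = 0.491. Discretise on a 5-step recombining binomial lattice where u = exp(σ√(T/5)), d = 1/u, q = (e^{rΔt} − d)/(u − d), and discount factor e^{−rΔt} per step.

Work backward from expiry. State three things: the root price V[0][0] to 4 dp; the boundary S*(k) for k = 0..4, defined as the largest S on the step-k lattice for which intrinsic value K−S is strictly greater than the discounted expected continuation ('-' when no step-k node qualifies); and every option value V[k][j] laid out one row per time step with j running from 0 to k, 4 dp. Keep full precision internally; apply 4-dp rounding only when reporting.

price = 12.3195
boundary = - - - 66.8736 76.9030
tree:
12.3195
18.2101 6.1072
25.9032 10.1175 1.8556
35.0964 16.2732 3.5985 0.0000
43.8178 25.0670 6.9786 0.0000 0.0000
51.4018 35.0964 13.5334 0.0000 0.0000 0.0000

Δt=0.08100  u=1.14998  d=0.86958  q=0.48192  discount=0.99531
step 5 (expiry): payoffs max(K−S,0) = 51.4018 35.0964 13.5334 0.0000 0.0000 0.0000
step 4: (k=4,j=0): S=58.1522, (K−S)⁺=43.8178, hold=43.3399 ⇒ V=43.8178 exercise | (k=4,j=1): S=76.9030, (K−S)⁺=25.0670, hold=24.5890 ⇒ V=25.0670 exercise | (k=4,j=2): S=101.7000, (K−S)⁺=0.2700, hold=6.9786 ⇒ V=6.9786 continue | (k=4,j=3): S=134.4926, (K−S)⁺=0.0000, hold=0.0000 ⇒ V=0.0000 continue | (k=4,j=4): S=177.8591, (K−S)⁺=0.0000, hold=0.0000 ⇒ V=0.0000 continue  boundary S*=76.9030
step 3: (k=3,j=0): S=66.8736, (K−S)⁺=35.0964, hold=34.6185 ⇒ V=35.0964 exercise | (k=3,j=1): S=88.4366, (K−S)⁺=13.5334, hold=16.2732 ⇒ V=16.2732 continue | (k=3,j=2): S=116.9526, (K−S)⁺=0.0000, hold=3.5985 ⇒ V=3.5985 continue | (k=3,j=3): S=154.6633, (K−S)⁺=0.0000, hold=0.0000 ⇒ V=0.0000 continue  boundary S*=66.8736
step 2: (k=2,j=0): S=76.9030, (K−S)⁺=25.0670, hold=25.9032 ⇒ V=25.9032 continue | (k=2,j=1): S=101.7000, (K−S)⁺=0.2700, hold=10.1175 ⇒ V=10.1175 continue | (k=2,j=2): S=134.4926, (K−S)⁺=0.0000, hold=1.8556 ⇒ V=1.8556 continue  boundary S*=-
step 1: (k=1,j=0): S=88.4366, (K−S)⁺=13.5334, hold=18.2101 ⇒ V=18.2101 continue | (k=1,j=1): S=116.9526, (K−S)⁺=0.0000, hold=6.1072 ⇒ V=6.1072 continue  boundary S*=-
step 0: (k=0,j=0): S=101.7000, (K−S)⁺=0.2700, hold=12.3195 ⇒ V=12.3195 continue  boundary S*=-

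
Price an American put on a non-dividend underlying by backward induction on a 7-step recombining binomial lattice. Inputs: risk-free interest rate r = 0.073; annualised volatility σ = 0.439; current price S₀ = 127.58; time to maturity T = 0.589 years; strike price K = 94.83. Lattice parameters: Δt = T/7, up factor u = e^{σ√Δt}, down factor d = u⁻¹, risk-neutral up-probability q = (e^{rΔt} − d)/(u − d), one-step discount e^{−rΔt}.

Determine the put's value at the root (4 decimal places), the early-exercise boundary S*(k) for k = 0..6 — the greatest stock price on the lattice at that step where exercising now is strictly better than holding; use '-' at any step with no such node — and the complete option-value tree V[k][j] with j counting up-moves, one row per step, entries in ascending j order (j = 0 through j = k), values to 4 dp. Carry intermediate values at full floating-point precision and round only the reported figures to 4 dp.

price = 3.2590
boundary = - - - - - 67.4935 76.6595
tree:
3.2590
5.2807 1.2150
8.3694 2.1619 0.2537
12.9052 3.7971 0.5029 0.0000
19.2163 6.5590 0.9967 0.0000 0.0000
27.3365 11.0838 1.9754 0.0000 0.0000 0.0000
35.4065 18.1705 3.9152 0.0000 0.0000 0.0000 0.0000
42.5117 27.3365 7.7597 0.0000 0.0000 0.0000 0.0000 0.0000

Δt=0.08414, u=1.13581, d=0.88043, q=0.49233, disc=e^(-rΔt)=0.99388
k=7 terminal: V=max(K-S,0) → 42.5117 27.3365 7.7597 0.0000 0.0000 0.0000 0.0000 0.0000
k=6: j=0 S=59.4235 intr=35.4065 cont=34.8258 V=35.4065[EX]; j=1 S=76.6595 intr=18.1705 cont=17.5898 V=18.1705[EX]; j=2 S=98.8950 intr=0.0000 cont=3.9152 V=3.9152[hold]; j=3 S=127.5800 intr=0.0000 cont=0.0000 V=0.0000[hold]; j=4 S=164.5852 intr=0.0000 cont=0.0000 V=0.0000[hold]; j=5 S=212.3240 intr=0.0000 cont=0.0000 V=0.0000[hold]; j=6 S=273.9096 intr=0.0000 cont=0.0000 V=0.0000[hold]  S*(6)=76.6595
k=5: j=0 S=67.4935 intr=27.3365 cont=26.7558 V=27.3365[EX]; j=1 S=87.0703 intr=7.7597 cont=11.0838 V=11.0838[hold]; j=2 S=112.3255 intr=0.0000 cont=1.9754 V=1.9754[hold]; j=3 S=144.9061 intr=0.0000 cont=0.0000 V=0.0000[hold]; j=4 S=186.9369 intr=0.0000 cont=0.0000 V=0.0000[hold]; j=5 S=241.1588 intr=0.0000 cont=0.0000 V=0.0000[hold]  S*(5)=67.4935
k=4: j=0 S=76.6595 intr=18.1705 cont=19.2163 V=19.2163[hold]; j=1 S=98.8950 intr=0.0000 cont=6.5590 V=6.5590[hold]; j=2 S=127.5800 intr=0.0000 cont=0.9967 V=0.9967[hold]; j=3 S=164.5852 intr=0.0000 cont=0.0000 V=0.0000[hold]; j=4 S=212.3240 intr=0.0000 cont=0.0000 V=0.0000[hold]  S*(4)=-
k=3: j=0 S=87.0703 intr=7.7597 cont=12.9052 V=12.9052[hold]; j=1 S=112.3255 intr=0.0000 cont=3.7971 V=3.7971[hold]; j=2 S=144.9061 intr=0.0000 cont=0.5029 V=0.5029[hold]; j=3 S=186.9369 intr=0.0000 cont=0.0000 V=0.0000[hold]  S*(3)=-
k=2: j=0 S=98.8950 intr=0.0000 cont=8.3694 V=8.3694[hold]; j=1 S=127.5800 intr=0.0000 cont=2.1619 V=2.1619[hold]; j=2 S=164.5852 intr=0.0000 cont=0.2537 V=0.2537[hold]  S*(2)=-
k=1: j=0 S=112.3255 intr=0.0000 cont=5.2807 V=5.2807[hold]; j=1 S=144.9061 intr=0.0000 cont=1.2150 V=1.2150[hold]  S*(1)=-
k=0: j=0 S=127.5800 intr=0.0000 cont=3.2590 V=3.2590[hold]  S*(0)=-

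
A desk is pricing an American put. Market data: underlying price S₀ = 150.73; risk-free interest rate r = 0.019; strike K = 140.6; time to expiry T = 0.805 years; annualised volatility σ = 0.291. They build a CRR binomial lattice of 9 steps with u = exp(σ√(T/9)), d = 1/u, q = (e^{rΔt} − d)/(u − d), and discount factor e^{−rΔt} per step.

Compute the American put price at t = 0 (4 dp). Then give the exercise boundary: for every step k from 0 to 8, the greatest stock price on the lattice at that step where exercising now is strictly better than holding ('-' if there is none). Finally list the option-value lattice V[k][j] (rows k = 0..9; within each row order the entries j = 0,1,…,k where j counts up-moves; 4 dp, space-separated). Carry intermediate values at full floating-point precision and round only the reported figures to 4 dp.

price = 9.7535
boundary = - - - - - 97.5475 106.4175 116.0939 126.6503
tree:
9.7535
13.9829 5.3505
19.5075 8.2356 2.3423
26.3711 12.3748 3.9218 0.6933
34.3840 18.0566 6.4571 1.2756 0.0849
43.0525 25.4095 10.4054 2.3375 0.1661 0.0000
51.1831 34.1825 16.2942 4.2636 0.3249 0.0000 0.0000
58.6361 43.0525 24.5061 7.7358 0.6357 0.0000 0.0000 0.0000
65.4678 51.1831 34.1825 13.9497 1.2438 0.0000 0.0000 0.0000 0.0000
71.7301 58.6361 43.0525 24.5061 2.4334 0.0000 0.0000 0.0000 0.0000 0.0000

Δt=0.08944, u=1.09093, d=0.91665, q=0.48802, disc=e^(-rΔt)=0.99830
k=9 terminal: V=max(K-S,0) → 71.7301 58.6361 43.0525 24.5061 2.4334 0.0000 0.0000 0.0000 0.0000 0.0000
k=8: j=0 S=75.1322 intr=65.4678 cont=65.2291 V=65.4678[EX]; j=1 S=89.4169 intr=51.1831 cont=50.9444 V=51.1831[EX]; j=2 S=106.4175 intr=34.1825 cont=33.9438 V=34.1825[EX]; j=3 S=126.6503 intr=13.9497 cont=13.7109 V=13.9497[EX]; j=4 S=150.7300 intr=0.0000 cont=1.2438 V=1.2438[hold]; j=5 S=179.3879 intr=0.0000 cont=0.0000 V=0.0000[hold]; j=6 S=213.4944 intr=0.0000 cont=0.0000 V=0.0000[hold]; j=7 S=254.0855 intr=0.0000 cont=0.0000 V=0.0000[hold]; j=8 S=302.3941 intr=0.0000 cont=0.0000 V=0.0000[hold]  S*(8)=126.6503
k=7: j=0 S=81.9639 intr=58.6361 cont=58.3973 V=58.6361[EX]; j=1 S=97.5475 intr=43.0525 cont=42.8138 V=43.0525[EX]; j=2 S=116.0939 intr=24.5061 cont=24.2673 V=24.5061[EX]; j=3 S=138.1666 intr=2.4334 cont=7.7358 V=7.7358[hold]; j=4 S=164.4358 intr=0.0000 cont=0.6357 V=0.6357[hold]; j=5 S=195.6995 intr=0.0000 cont=0.0000 V=0.0000[hold]; j=6 S=232.9074 intr=0.0000 cont=0.0000 V=0.0000[hold]; j=7 S=277.1894 intr=0.0000 cont=0.0000 V=0.0000[hold]  S*(7)=116.0939
k=6: j=0 S=89.4169 intr=51.1831 cont=50.9444 V=51.1831[EX]; j=1 S=106.4175 intr=34.1825 cont=33.9438 V=34.1825[EX]; j=2 S=126.6503 intr=13.9497 cont=16.2942 V=16.2942[hold]; j=3 S=150.7300 intr=0.0000 cont=4.2636 V=4.2636[hold]; j=4 S=179.3879 intr=0.0000 cont=0.3249 V=0.3249[hold]; j=5 S=213.4944 intr=0.0000 cont=0.0000 V=0.0000[hold]; j=6 S=254.0855 intr=0.0000 cont=0.0000 V=0.0000[hold]  S*(6)=106.4175
k=5: j=0 S=97.5475 intr=43.0525 cont=42.8138 V=43.0525[EX]; j=1 S=116.0939 intr=24.5061 cont=25.4095 V=25.4095[hold]; j=2 S=138.1666 intr=2.4334 cont=10.4054 V=10.4054[hold]; j=3 S=164.4358 intr=0.0000 cont=2.3375 V=2.3375[hold]; j=4 S=195.6995 intr=0.0000 cont=0.1661 V=0.1661[hold]; j=5 S=232.9074 intr=0.0000 cont=0.0000 V=0.0000[hold]  S*(5)=97.5475
k=4: j=0 S=106.4175 intr=34.1825 cont=34.3840 V=34.3840[hold]; j=1 S=126.6503 intr=13.9497 cont=18.0566 V=18.0566[hold]; j=2 S=150.7300 intr=0.0000 cont=6.4571 V=6.4571[hold]; j=3 S=179.3879 intr=0.0000 cont=1.2756 V=1.2756[hold]; j=4 S=213.4944 intr=0.0000 cont=0.0849 V=0.0849[hold]  S*(4)=-
k=3: j=0 S=116.0939 intr=24.5061 cont=26.3711 V=26.3711[hold]; j=1 S=138.1666 intr=2.4334 cont=12.3748 V=12.3748[hold]; j=2 S=164.4358 intr=0.0000 cont=3.9218 V=3.9218[hold]; j=3 S=195.6995 intr=0.0000 cont=0.6933 V=0.6933[hold]  S*(3)=-
k=2: j=0 S=126.6503 intr=13.9497 cont=19.5075 V=19.5075[hold]; j=1 S=150.7300 intr=0.0000 cont=8.2356 V=8.2356[hold]; j=2 S=179.3879 intr=0.0000 cont=2.3423 V=2.3423[hold]  S*(2)=-
k=1: j=0 S=138.1666 intr=2.4334 cont=13.9829 V=13.9829[hold]; j=1 S=164.4358 intr=0.0000 cont=5.3505 V=5.3505[hold]  S*(1)=-
k=0: j=0 S=150.7300 intr=0.0000 cont=9.7535 V=9.7535[hold]  S*(0)=-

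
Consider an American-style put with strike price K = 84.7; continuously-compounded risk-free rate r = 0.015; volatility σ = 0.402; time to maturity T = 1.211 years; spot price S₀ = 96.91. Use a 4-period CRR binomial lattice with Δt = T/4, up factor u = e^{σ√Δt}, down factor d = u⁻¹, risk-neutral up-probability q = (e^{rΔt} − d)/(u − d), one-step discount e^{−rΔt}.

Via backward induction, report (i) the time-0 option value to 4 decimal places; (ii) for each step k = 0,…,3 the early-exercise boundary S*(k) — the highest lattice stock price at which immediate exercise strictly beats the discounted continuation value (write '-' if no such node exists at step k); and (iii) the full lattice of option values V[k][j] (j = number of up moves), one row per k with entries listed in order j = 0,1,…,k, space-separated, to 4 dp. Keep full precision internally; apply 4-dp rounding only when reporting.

params: Δt=0.30275 u=1.24756 d=0.80156 q=0.45513 e^(-rΔt)=0.99547
t_4 payoffs: 44.6945 22.4350 0.0000 0.0000 0.0000
t_3: node(3,0) S=49.9094 payoff=34.7906 vs cont=34.4069 → 34.7906 [stop]  node(3,1) S=77.6795 payoff=7.0205 vs cont=12.1687 → 12.1687 [wait]  node(3,2) S=120.9012 payoff=0.0000 vs cont=0.0000 → 0.0000 [wait]  node(3,3) S=188.1721 payoff=0.0000 vs cont=0.0000 → 0.0000 [wait]  ⇒ S*(3)=49.9094
t_2: node(2,0) S=62.2650 payoff=22.4350 vs cont=24.3837 → 24.3837 [wait]  node(2,1) S=96.9100 payoff=0.0000 vs cont=6.6003 → 6.6003 [wait]  node(2,2) S=150.8318 payoff=0.0000 vs cont=0.0000 → 0.0000 [wait]  ⇒ S*(2)=-
t_1: node(1,0) S=77.6795 payoff=7.0205 vs cont=16.2161 → 16.2161 [wait]  node(1,1) S=120.9012 payoff=0.0000 vs cont=3.5800 → 3.5800 [wait]  ⇒ S*(1)=-
t_0: node(0,0) S=96.9100 payoff=0.0000 vs cont=10.4176 → 10.4176 [wait]  ⇒ S*(0)=-

price = 10.4176
boundary = - - - 49.9094
tree:
10.4176
16.2161 3.5800
24.3837 6.6003 0.0000
34.7906 12.1687 0.0000 0.0000
44.6945 22.4350 0.0000 0.0000 0.0000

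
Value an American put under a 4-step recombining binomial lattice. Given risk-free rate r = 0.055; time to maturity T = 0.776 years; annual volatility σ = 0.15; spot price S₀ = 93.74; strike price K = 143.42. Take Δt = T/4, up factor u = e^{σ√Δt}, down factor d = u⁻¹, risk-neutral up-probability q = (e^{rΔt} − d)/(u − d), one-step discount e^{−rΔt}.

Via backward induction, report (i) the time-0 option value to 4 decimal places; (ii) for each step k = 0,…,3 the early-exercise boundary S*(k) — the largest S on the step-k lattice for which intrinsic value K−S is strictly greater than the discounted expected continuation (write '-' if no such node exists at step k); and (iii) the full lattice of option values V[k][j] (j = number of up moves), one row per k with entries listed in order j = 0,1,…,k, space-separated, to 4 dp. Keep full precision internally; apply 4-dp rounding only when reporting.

Δt=0.19400  u=1.06830  d=0.93607  q=0.56461  discount=0.98939
step 4 (expiry): payoffs max(K−S,0) = 71.4498 61.2830 49.6800 36.4379 21.3252
step 3: (k=3,j=0): S=76.8857, (K−S)⁺=66.5343, hold=65.0121 ⇒ V=66.5343 exercise | (k=3,j=1): S=87.7469, (K−S)⁺=55.6731, hold=54.1509 ⇒ V=55.6731 exercise | (k=3,j=2): S=100.1424, (K−S)⁺=43.2776, hold=41.7554 ⇒ V=43.2776 exercise | (k=3,j=3): S=114.2889, (K−S)⁺=29.1311, hold=27.6089 ⇒ V=29.1311 exercise  boundary S*=114.2889
step 2: (k=2,j=0): S=82.1370, (K−S)⁺=61.2830, hold=59.7608 ⇒ V=61.2830 exercise | (k=2,j=1): S=93.7400, (K−S)⁺=49.6800, hold=48.1578 ⇒ V=49.6800 exercise | (k=2,j=2): S=106.9821, (K−S)⁺=36.4379, hold=34.9158 ⇒ V=36.4379 exercise  boundary S*=106.9821
step 1: (k=1,j=0): S=87.7469, (K−S)⁺=55.6731, hold=54.1509 ⇒ V=55.6731 exercise | (k=1,j=1): S=100.1424, (K−S)⁺=43.2776, hold=41.7554 ⇒ V=43.2776 exercise  boundary S*=100.1424
step 0: (k=0,j=0): S=93.7400, (K−S)⁺=49.6800, hold=48.1578 ⇒ V=49.6800 exercise  boundary S*=93.7400

price = 49.6800
boundary = 93.7400 100.1424 106.9821 114.2889
tree:
49.6800
55.6731 43.2776
61.2830 49.6800 36.4379
66.5343 55.6731 43.2776 29.1311
71.4498 61.2830 49.6800 36.4379 21.3252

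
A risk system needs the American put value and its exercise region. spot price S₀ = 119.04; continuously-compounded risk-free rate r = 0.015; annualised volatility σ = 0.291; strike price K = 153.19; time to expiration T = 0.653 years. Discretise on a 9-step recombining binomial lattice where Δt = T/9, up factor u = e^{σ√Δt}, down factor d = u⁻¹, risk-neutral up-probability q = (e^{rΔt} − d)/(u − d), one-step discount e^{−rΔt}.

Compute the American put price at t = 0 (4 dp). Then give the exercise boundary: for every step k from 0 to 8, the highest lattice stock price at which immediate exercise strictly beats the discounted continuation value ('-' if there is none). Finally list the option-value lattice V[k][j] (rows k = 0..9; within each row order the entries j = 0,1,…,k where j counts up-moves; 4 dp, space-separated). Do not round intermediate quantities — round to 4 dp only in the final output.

params: Δt=0.07256 u=1.08154 d=0.92461 q=0.48735 e^(-rΔt)=0.99891
t_9 payoffs: 94.3982 84.4198 72.7478 59.0948 43.1245 24.4437 2.5923 0.0000 0.0000 0.0000
t_8: node(8,0) S=63.5856 payoff=89.6044 vs cont=89.4378 → 89.6044 [stop]  node(8,1) S=74.3776 payoff=78.8124 vs cont=78.6458 → 78.8124 [stop]  node(8,2) S=87.0013 payoff=66.1887 vs cont=66.0221 → 66.1887 [stop]  node(8,3) S=101.7675 payoff=51.4225 vs cont=51.2558 → 51.4225 [stop]  node(8,4) S=119.0400 payoff=34.1500 vs cont=33.9834 → 34.1500 [stop]  node(8,5) S=139.2440 payoff=13.9460 vs cont=13.7794 → 13.9460 [stop]  node(8,6) S=162.8771 payoff=0.0000 vs cont=1.3275 → 1.3275 [wait]  node(8,7) S=190.5214 payoff=0.0000 vs cont=0.0000 → 0.0000 [wait]  node(8,8) S=222.8576 payoff=0.0000 vs cont=0.0000 → 0.0000 [wait]  ⇒ S*(8)=139.2440
t_7: node(7,0) S=68.7702 payoff=84.4198 vs cont=84.2532 → 84.4198 [stop]  node(7,1) S=80.4422 payoff=72.7478 vs cont=72.5812 → 72.7478 [stop]  node(7,2) S=94.0952 payoff=59.0948 vs cont=58.9282 → 59.0948 [stop]  node(7,3) S=110.0655 payoff=43.1245 vs cont=42.9579 → 43.1245 [stop]  node(7,4) S=128.7463 payoff=24.4437 vs cont=24.2771 → 24.4437 [stop]  node(7,5) S=150.5977 payoff=2.5923 vs cont=7.7878 → 7.7878 [wait]  node(7,6) S=176.1578 payoff=0.0000 vs cont=0.6798 → 0.6798 [wait]  node(7,7) S=206.0562 payoff=0.0000 vs cont=0.0000 → 0.0000 [wait]  ⇒ S*(7)=128.7463
t_6: node(6,0) S=74.3776 payoff=78.8124 vs cont=78.6458 → 78.8124 [stop]  node(6,1) S=87.0013 payoff=66.1887 vs cont=66.0221 → 66.1887 [stop]  node(6,2) S=101.7675 payoff=51.4225 vs cont=51.2558 → 51.4225 [stop]  node(6,3) S=119.0400 payoff=34.1500 vs cont=33.9834 → 34.1500 [stop]  node(6,4) S=139.2440 payoff=13.9460 vs cont=16.3087 → 16.3087 [wait]  node(6,5) S=162.8771 payoff=0.0000 vs cont=4.3190 → 4.3190 [wait]  node(6,6) S=190.5214 payoff=0.0000 vs cont=0.3481 → 0.3481 [wait]  ⇒ S*(6)=119.0400
t_5: node(5,0) S=80.4422 payoff=72.7478 vs cont=72.5812 → 72.7478 [stop]  node(5,1) S=94.0952 payoff=59.0948 vs cont=58.9282 → 59.0948 [stop]  node(5,2) S=110.0655 payoff=43.1245 vs cont=42.9579 → 43.1245 [stop]  node(5,3) S=128.7463 payoff=24.4437 vs cont=25.4273 → 25.4273 [wait]  node(5,4) S=150.5977 payoff=2.5923 vs cont=10.4541 → 10.4541 [wait]  node(5,5) S=176.1578 payoff=0.0000 vs cont=2.3812 → 2.3812 [wait]  ⇒ S*(5)=110.0655
t_4: node(4,0) S=87.0013 payoff=66.1887 vs cont=66.0221 → 66.1887 [stop]  node(4,1) S=101.7675 payoff=51.4225 vs cont=51.2558 → 51.4225 [stop]  node(4,2) S=119.0400 payoff=34.1500 vs cont=34.4622 → 34.4622 [wait]  node(4,3) S=139.2440 payoff=13.9460 vs cont=18.1103 → 18.1103 [wait]  node(4,4) S=162.8771 payoff=0.0000 vs cont=6.5126 → 6.5126 [wait]  ⇒ S*(4)=101.7675
t_3: node(3,0) S=94.0952 payoff=59.0948 vs cont=58.9282 → 59.0948 [stop]  node(3,1) S=110.0655 payoff=43.1245 vs cont=43.1099 → 43.1245 [stop]  node(3,2) S=128.7463 payoff=24.4437 vs cont=26.4642 → 26.4642 [wait]  node(3,3) S=150.5977 payoff=2.5923 vs cont=12.4446 → 12.4446 [wait]  ⇒ S*(3)=110.0655
t_2: node(2,0) S=101.7675 payoff=51.4225 vs cont=51.2558 → 51.4225 [stop]  node(2,1) S=119.0400 payoff=34.1500 vs cont=34.9670 → 34.9670 [wait]  node(2,2) S=139.2440 payoff=13.9460 vs cont=19.6104 → 19.6104 [wait]  ⇒ S*(2)=101.7675
t_1: node(1,0) S=110.0655 payoff=43.1245 vs cont=43.3556 → 43.3556 [wait]  node(1,1) S=128.7463 payoff=24.4437 vs cont=27.4530 → 27.4530 [wait]  ⇒ S*(1)=-
t_0: node(0,0) S=119.0400 payoff=34.1500 vs cont=35.5667 → 35.5667 [wait]  ⇒ S*(0)=-

price = 35.5667
boundary = - - 101.7675 110.0655 101.7675 110.0655 119.0400 128.7463 139.2440
tree:
35.5667
43.3556 27.4530
51.4225 34.9670 19.6104
59.0948 43.1245 26.4642 12.4446
66.1887 51.4225 34.4622 18.1103 6.5126
72.7478 59.0948 43.1245 25.4273 10.4541 2.3812
78.8124 66.1887 51.4225 34.1500 16.3087 4.3190 0.3481
84.4198 72.7478 59.0948 43.1245 24.4437 7.7878 0.6798 0.0000
89.6044 78.8124 66.1887 51.4225 34.1500 13.9460 1.3275 0.0000 0.0000
94.3982 84.4198 72.7478 59.0948 43.1245 24.4437 2.5923 0.0000 0.0000 0.0000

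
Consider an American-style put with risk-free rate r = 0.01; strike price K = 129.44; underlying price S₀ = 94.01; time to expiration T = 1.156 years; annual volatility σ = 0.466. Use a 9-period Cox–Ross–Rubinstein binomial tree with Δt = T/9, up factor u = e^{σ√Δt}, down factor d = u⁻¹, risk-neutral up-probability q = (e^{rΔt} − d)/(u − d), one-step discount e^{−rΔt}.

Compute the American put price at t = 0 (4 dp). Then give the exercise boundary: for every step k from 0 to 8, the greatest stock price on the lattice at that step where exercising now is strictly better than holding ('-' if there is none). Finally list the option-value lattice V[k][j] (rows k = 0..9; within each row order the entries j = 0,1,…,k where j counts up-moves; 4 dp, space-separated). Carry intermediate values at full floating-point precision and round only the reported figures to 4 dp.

price = 43.5735
boundary = - - - 56.9612 48.2000 56.9612 67.3148 79.5504 94.0100
tree:
43.5735
53.0599 32.6555
62.8779 41.7825 22.1254
72.4788 51.8803 30.1480 12.8510
81.2400 62.3619 39.8273 18.9683 5.7682
88.6536 72.4788 50.7624 27.2130 9.4268 1.5268
94.9269 81.2400 62.1252 37.6808 15.1074 2.8425 0.0000
100.2353 88.6536 72.4788 49.8896 23.5783 5.2920 0.0000 0.0000
104.7273 94.9269 81.2400 62.1252 35.4300 9.8522 0.0000 0.0000 0.0000
108.5283 100.2353 88.6536 72.4788 49.8896 18.3421 0.0000 0.0000 0.0000 0.0000

Δt=0.12844  u=1.18177  d=0.84619  q=0.46217  discount=0.99872
step 9 (expiry): payoffs max(K−S,0) = 108.5283 100.2353 88.6536 72.4788 49.8896 18.3421 0.0000 0.0000 0.0000 0.0000
step 8: (k=8,j=0): S=24.7127, (K−S)⁺=104.7273, hold=104.5611 ⇒ V=104.7273 exercise | (k=8,j=1): S=34.5131, (K−S)⁺=94.9269, hold=94.7608 ⇒ V=94.9269 exercise | (k=8,j=2): S=48.2000, (K−S)⁺=81.2400, hold=81.0738 ⇒ V=81.2400 exercise | (k=8,j=3): S=67.3148, (K−S)⁺=62.1252, hold=61.9590 ⇒ V=62.1252 exercise | (k=8,j=4): S=94.0100, (K−S)⁺=35.4300, hold=35.2638 ⇒ V=35.4300 exercise | (k=8,j=5): S=131.2918, (K−S)⁺=0.0000, hold=9.8522 ⇒ V=9.8522 continue | (k=8,j=6): S=183.3584, (K−S)⁺=0.0000, hold=0.0000 ⇒ V=0.0000 continue | (k=8,j=7): S=256.0733, (K−S)⁺=0.0000, hold=0.0000 ⇒ V=0.0000 continue | (k=8,j=8): S=357.6249, (K−S)⁺=0.0000, hold=0.0000 ⇒ V=0.0000 continue  boundary S*=94.0100
step 7: (k=7,j=0): S=29.2047, (K−S)⁺=100.2353, hold=100.0692 ⇒ V=100.2353 exercise | (k=7,j=1): S=40.7864, (K−S)⁺=88.6536, hold=88.4874 ⇒ V=88.6536 exercise | (k=7,j=2): S=56.9612, (K−S)⁺=72.4788, hold=72.3127 ⇒ V=72.4788 exercise | (k=7,j=3): S=79.5504, (K−S)⁺=49.8896, hold=49.7235 ⇒ V=49.8896 exercise | (k=7,j=4): S=111.0979, (K−S)⁺=18.3421, hold=23.5783 ⇒ V=23.5783 continue | (k=7,j=5): S=155.1562, (K−S)⁺=0.0000, hold=5.2920 ⇒ V=5.2920 continue | (k=7,j=6): S=216.6869, (K−S)⁺=0.0000, hold=0.0000 ⇒ V=0.0000 continue | (k=7,j=7): S=302.6189, (K−S)⁺=0.0000, hold=0.0000 ⇒ V=0.0000 continue  boundary S*=79.5504
step 6: (k=6,j=0): S=34.5131, (K−S)⁺=94.9269, hold=94.7608 ⇒ V=94.9269 exercise | (k=6,j=1): S=48.2000, (K−S)⁺=81.2400, hold=81.0738 ⇒ V=81.2400 exercise | (k=6,j=2): S=67.3148, (K−S)⁺=62.1252, hold=61.9590 ⇒ V=62.1252 exercise | (k=6,j=3): S=94.0100, (K−S)⁺=35.4300, hold=37.6808 ⇒ V=37.6808 continue | (k=6,j=4): S=131.2918, (K−S)⁺=0.0000, hold=15.1074 ⇒ V=15.1074 continue | (k=6,j=5): S=183.3584, (K−S)⁺=0.0000, hold=2.8425 ⇒ V=2.8425 continue | (k=6,j=6): S=256.0733, (K−S)⁺=0.0000, hold=0.0000 ⇒ V=0.0000 continue  boundary S*=67.3148
step 5: (k=5,j=0): S=40.7864, (K−S)⁺=88.6536, hold=88.4874 ⇒ V=88.6536 exercise | (k=5,j=1): S=56.9612, (K−S)⁺=72.4788, hold=72.3127 ⇒ V=72.4788 exercise | (k=5,j=2): S=79.5504, (K−S)⁺=49.8896, hold=50.7624 ⇒ V=50.7624 continue | (k=5,j=3): S=111.0979, (K−S)⁺=18.3421, hold=27.2130 ⇒ V=27.2130 continue | (k=5,j=4): S=155.1562, (K−S)⁺=0.0000, hold=9.4268 ⇒ V=9.4268 continue | (k=5,j=5): S=216.6869, (K−S)⁺=0.0000, hold=1.5268 ⇒ V=1.5268 continue  boundary S*=56.9612
step 4: (k=4,j=0): S=48.2000, (K−S)⁺=81.2400, hold=81.0738 ⇒ V=81.2400 exercise | (k=4,j=1): S=67.3148, (K−S)⁺=62.1252, hold=62.3619 ⇒ V=62.3619 continue | (k=4,j=2): S=94.0100, (K−S)⁺=35.4300, hold=39.8273 ⇒ V=39.8273 continue | (k=4,j=3): S=131.2918, (K−S)⁺=0.0000, hold=18.9683 ⇒ V=18.9683 continue | (k=4,j=4): S=183.3584, (K−S)⁺=0.0000, hold=5.7682 ⇒ V=5.7682 continue  boundary S*=48.2000
step 3: (k=3,j=0): S=56.9612, (K−S)⁺=72.4788, hold=72.4219 ⇒ V=72.4788 exercise | (k=3,j=1): S=79.5504, (K−S)⁺=49.8896, hold=51.8803 ⇒ V=51.8803 continue | (k=3,j=2): S=111.0979, (K−S)⁺=18.3421, hold=30.1480 ⇒ V=30.1480 continue | (k=3,j=3): S=155.1562, (K−S)⁺=0.0000, hold=12.8510 ⇒ V=12.8510 continue  boundary S*=56.9612
step 2: (k=2,j=0): S=67.3148, (K−S)⁺=62.1252, hold=62.8779 ⇒ V=62.8779 continue | (k=2,j=1): S=94.0100, (K−S)⁺=35.4300, hold=41.7825 ⇒ V=41.7825 continue | (k=2,j=2): S=131.2918, (K−S)⁺=0.0000, hold=22.1254 ⇒ V=22.1254 continue  boundary S*=-
step 1: (k=1,j=0): S=79.5504, (K−S)⁺=49.8896, hold=53.0599 ⇒ V=53.0599 continue | (k=1,j=1): S=111.0979, (K−S)⁺=18.3421, hold=32.6555 ⇒ V=32.6555 continue  boundary S*=-
step 0: (k=0,j=0): S=94.0100, (K−S)⁺=35.4300, hold=43.5735 ⇒ V=43.5735 continue  boundary S*=-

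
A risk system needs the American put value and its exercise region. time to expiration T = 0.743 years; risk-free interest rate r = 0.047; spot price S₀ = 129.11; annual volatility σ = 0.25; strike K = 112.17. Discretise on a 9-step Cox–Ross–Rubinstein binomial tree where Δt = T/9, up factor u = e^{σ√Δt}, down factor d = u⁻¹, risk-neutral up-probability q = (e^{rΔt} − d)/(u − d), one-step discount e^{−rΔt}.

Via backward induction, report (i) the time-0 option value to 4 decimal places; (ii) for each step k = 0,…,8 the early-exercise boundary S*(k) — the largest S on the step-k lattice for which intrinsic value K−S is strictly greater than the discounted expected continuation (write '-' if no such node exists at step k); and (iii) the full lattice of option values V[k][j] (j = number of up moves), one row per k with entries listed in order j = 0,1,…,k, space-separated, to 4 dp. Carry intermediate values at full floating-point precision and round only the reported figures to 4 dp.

price = 3.2487
boundary = - - - - - 90.1530 83.9044 90.1530 96.8671
tree:
3.2487
5.0515 1.5351
7.6615 2.5733 0.5458
11.2874 4.2236 1.0015 0.1106
16.0754 6.7566 1.8134 0.2262 0.0000
22.0170 10.4688 3.2285 0.4626 0.0000 0.0000
28.2656 15.5787 5.6212 0.9459 0.0000 0.0000 0.0000
34.0812 22.0170 9.4892 1.9343 0.0000 0.0000 0.0000 0.0000
39.4937 28.2656 15.3029 3.9555 0.0000 0.0000 0.0000 0.0000 0.0000
44.5311 34.0812 22.0170 8.0888 0.0000 0.0000 0.0000 0.0000 0.0000 0.0000

params: Δt=0.08256 u=1.07447 d=0.93069 q=0.50909 e^(-rΔt)=0.99613
t_9 payoffs: 44.5311 34.0812 22.0170 8.0888 0.0000 0.0000 0.0000 0.0000 0.0000 0.0000
t_8: node(8,0) S=72.6763 payoff=39.4937 vs cont=39.0593 → 39.4937 [stop]  node(8,1) S=83.9044 payoff=28.2656 vs cont=27.8313 → 28.2656 [stop]  node(8,2) S=96.8671 payoff=15.3029 vs cont=14.8685 → 15.3029 [stop]  node(8,3) S=111.8325 payoff=0.3375 vs cont=3.9555 → 3.9555 [wait]  node(8,4) S=129.1100 payoff=0.0000 vs cont=0.0000 → 0.0000 [wait]  node(8,5) S=149.0568 payoff=0.0000 vs cont=0.0000 → 0.0000 [wait]  node(8,6) S=172.0852 payoff=0.0000 vs cont=0.0000 → 0.0000 [wait]  node(8,7) S=198.6714 payoff=0.0000 vs cont=0.0000 → 0.0000 [wait]  node(8,8) S=229.3650 payoff=0.0000 vs cont=0.0000 → 0.0000 [wait]  ⇒ S*(8)=96.8671
t_7: node(7,0) S=78.0888 payoff=34.0812 vs cont=33.6468 → 34.0812 [stop]  node(7,1) S=90.1530 payoff=22.0170 vs cont=21.5826 → 22.0170 [stop]  node(7,2) S=104.0812 payoff=8.0888 vs cont=9.4892 → 9.4892 [wait]  node(7,3) S=120.1611 payoff=0.0000 vs cont=1.9343 → 1.9343 [wait]  node(7,4) S=138.7253 payoff=0.0000 vs cont=0.0000 → 0.0000 [wait]  node(7,5) S=160.1576 payoff=0.0000 vs cont=0.0000 → 0.0000 [wait]  node(7,6) S=184.9010 payoff=0.0000 vs cont=0.0000 → 0.0000 [wait]  node(7,7) S=213.4672 payoff=0.0000 vs cont=0.0000 → 0.0000 [wait]  ⇒ S*(7)=90.1530
t_6: node(6,0) S=83.9044 payoff=28.2656 vs cont=27.8313 → 28.2656 [stop]  node(6,1) S=96.8671 payoff=15.3029 vs cont=15.5787 → 15.5787 [wait]  node(6,2) S=111.8325 payoff=0.3375 vs cont=5.6212 → 5.6212 [wait]  node(6,3) S=129.1100 payoff=0.0000 vs cont=0.9459 → 0.9459 [wait]  node(6,4) S=149.0568 payoff=0.0000 vs cont=0.0000 → 0.0000 [wait]  node(6,5) S=172.0852 payoff=0.0000 vs cont=0.0000 → 0.0000 [wait]  node(6,6) S=198.6714 payoff=0.0000 vs cont=0.0000 → 0.0000 [wait]  ⇒ S*(6)=83.9044
t_5: node(5,0) S=90.1530 payoff=22.0170 vs cont=21.7224 → 22.0170 [stop]  node(5,1) S=104.0812 payoff=8.0888 vs cont=10.4688 → 10.4688 [wait]  node(5,2) S=120.1611 payoff=0.0000 vs cont=3.2285 → 3.2285 [wait]  node(5,3) S=138.7253 payoff=0.0000 vs cont=0.4626 → 0.4626 [wait]  node(5,4) S=160.1576 payoff=0.0000 vs cont=0.0000 → 0.0000 [wait]  node(5,5) S=184.9010 payoff=0.0000 vs cont=0.0000 → 0.0000 [wait]  ⇒ S*(5)=90.1530
t_4: node(4,0) S=96.8671 payoff=15.3029 vs cont=16.0754 → 16.0754 [wait]  node(4,1) S=111.8325 payoff=0.3375 vs cont=6.7566 → 6.7566 [wait]  node(4,2) S=129.1100 payoff=0.0000 vs cont=1.8134 → 1.8134 [wait]  node(4,3) S=149.0568 payoff=0.0000 vs cont=0.2262 → 0.2262 [wait]  node(4,4) S=172.0852 payoff=0.0000 vs cont=0.0000 → 0.0000 [wait]  ⇒ S*(4)=-
t_3: node(3,0) S=104.0812 payoff=8.0888 vs cont=11.2874 → 11.2874 [wait]  node(3,1) S=120.1611 payoff=0.0000 vs cont=4.2236 → 4.2236 [wait]  node(3,2) S=138.7253 payoff=0.0000 vs cont=1.0015 → 1.0015 [wait]  node(3,3) S=160.1576 payoff=0.0000 vs cont=0.1106 → 0.1106 [wait]  ⇒ S*(3)=-
t_2: node(2,0) S=111.8325 payoff=0.3375 vs cont=7.6615 → 7.6615 [wait]  node(2,1) S=129.1100 payoff=0.0000 vs cont=2.5733 → 2.5733 [wait]  node(2,2) S=149.0568 payoff=0.0000 vs cont=0.5458 → 0.5458 [wait]  ⇒ S*(2)=-
t_1: node(1,0) S=120.1611 payoff=0.0000 vs cont=5.0515 → 5.0515 [wait]  node(1,1) S=138.7253 payoff=0.0000 vs cont=1.5351 → 1.5351 [wait]  ⇒ S*(1)=-
t_0: node(0,0) S=129.1100 payoff=0.0000 vs cont=3.2487 → 3.2487 [wait]  ⇒ S*(0)=-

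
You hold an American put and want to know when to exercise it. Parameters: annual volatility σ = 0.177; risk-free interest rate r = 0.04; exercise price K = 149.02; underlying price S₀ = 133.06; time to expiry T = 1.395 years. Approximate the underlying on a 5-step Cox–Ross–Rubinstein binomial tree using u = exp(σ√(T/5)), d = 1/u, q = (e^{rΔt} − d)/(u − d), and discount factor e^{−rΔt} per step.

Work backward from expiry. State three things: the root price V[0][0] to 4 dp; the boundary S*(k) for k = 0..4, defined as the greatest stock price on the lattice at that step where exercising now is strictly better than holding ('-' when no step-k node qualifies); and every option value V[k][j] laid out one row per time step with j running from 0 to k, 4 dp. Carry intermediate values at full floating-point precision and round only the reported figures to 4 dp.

Δt=0.27900, u=1.09800, d=0.91075, q=0.53658, disc=e^(-rΔt)=0.98890
k=5 terminal: V=max(K-S,0) → 65.6458 48.5033 27.8363 2.9198 0.0000 0.0000
k=4: j=0 S=91.5451 intr=57.4749 cont=55.8211 V=57.4749[EX]; j=1 S=110.3675 intr=38.6525 cont=36.9987 V=38.6525[EX]; j=2 S=133.0600 intr=15.9600 cont=14.3062 V=15.9600[EX]; j=3 S=160.4183 intr=0.0000 cont=1.3381 V=1.3381[hold]; j=4 S=193.4016 intr=0.0000 cont=0.0000 V=0.0000[hold]  S*(4)=133.0600
k=3: j=0 S=100.5167 intr=48.5033 cont=46.8495 V=48.5033[EX]; j=1 S=121.1837 intr=27.8363 cont=26.1824 V=27.8363[EX]; j=2 S=146.1002 intr=2.9198 cont=8.0242 V=8.0242[hold]; j=3 S=176.1396 intr=0.0000 cont=0.6132 V=0.6132[hold]  S*(3)=121.1837
k=2: j=0 S=110.3675 intr=38.6525 cont=36.9987 V=38.6525[EX]; j=1 S=133.0600 intr=15.9600 cont=17.0147 V=17.0147[hold]; j=2 S=160.4183 intr=0.0000 cont=4.0027 V=4.0027[hold]  S*(2)=110.3675
k=1: j=0 S=121.1837 intr=27.8363 cont=26.7421 V=27.8363[EX]; j=1 S=146.1002 intr=2.9198 cont=9.9214 V=9.9214[hold]  S*(1)=121.1837
k=0: j=0 S=133.0600 intr=15.9600 cont=18.0214 V=18.0214[hold]  S*(0)=-

price = 18.0214
boundary = - 121.1837 110.3675 121.1837 133.0600
tree:
18.0214
27.8363 9.9214
38.6525 17.0147 4.0027
48.5033 27.8363 8.0242 0.6132
57.4749 38.6525 15.9600 1.3381 0.0000
65.6458 48.5033 27.8363 2.9198 0.0000 0.0000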